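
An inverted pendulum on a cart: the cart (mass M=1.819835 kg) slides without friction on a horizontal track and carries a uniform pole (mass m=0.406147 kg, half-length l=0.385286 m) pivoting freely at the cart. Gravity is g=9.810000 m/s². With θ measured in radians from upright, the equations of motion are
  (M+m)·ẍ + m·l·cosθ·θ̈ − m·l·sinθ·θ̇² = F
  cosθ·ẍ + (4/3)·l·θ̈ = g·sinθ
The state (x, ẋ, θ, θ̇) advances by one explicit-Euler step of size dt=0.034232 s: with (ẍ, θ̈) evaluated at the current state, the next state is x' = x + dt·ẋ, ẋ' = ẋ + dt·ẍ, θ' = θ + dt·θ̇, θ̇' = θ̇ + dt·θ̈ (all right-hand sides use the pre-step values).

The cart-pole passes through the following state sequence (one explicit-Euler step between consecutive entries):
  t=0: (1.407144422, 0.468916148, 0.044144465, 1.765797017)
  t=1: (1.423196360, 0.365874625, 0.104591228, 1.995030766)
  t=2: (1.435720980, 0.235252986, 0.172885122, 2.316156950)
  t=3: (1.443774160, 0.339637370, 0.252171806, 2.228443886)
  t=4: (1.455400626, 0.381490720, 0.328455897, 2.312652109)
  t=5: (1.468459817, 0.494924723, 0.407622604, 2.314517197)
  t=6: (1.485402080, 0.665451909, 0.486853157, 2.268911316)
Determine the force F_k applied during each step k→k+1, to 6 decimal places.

F_0 = -5.675084 N
F_1 = -7.098948 N
F_2 = 6.248346 N
F_3 = 2.900443 N
F_4 = 7.114292 N
F_5 = 10.565050 N

step 0→1:
  ẍ = (ẋ'−ẋ)/dt = (0.365874625−0.468916148)/0.034232 = -3.010094
  θ̈ = (θ̇'−θ̇)/dt = (1.995030766−1.765797017)/0.034232 = 6.696476
  sinθ=0.044130, cosθ=0.999026
  F = (M+m)·ẍ + m·l·cosθ·θ̈ − m·l·sinθ·θ̇² = -6.700414 + 1.046862 − 0.021532 = -5.675084
step 1→2:
  ẍ = (ẋ'−ẋ)/dt = (0.235252986−0.365874625)/0.034232 = -3.815776
  θ̈ = (θ̇'−θ̇)/dt = (2.316156950−1.995030766)/0.034232 = 9.380877
  sinθ=0.104401, cosθ=0.994535
  F = (M+m)·ẍ + m·l·cosθ·θ̈ − m·l·sinθ·θ̇² = -8.493848 + 1.459924 − 0.065023 = -7.098948
step 2→3:
  ẍ = (ẋ'−ẋ)/dt = (0.339637370−0.235252986)/0.034232 = 3.049322
  θ̈ = (θ̇'−θ̇)/dt = (2.228443886−2.316156950)/0.034232 = -2.562312
  sinθ=0.172025, cosθ=0.985093
  F = (M+m)·ẍ + m·l·cosθ·θ̈ − m·l·sinθ·θ̇² = 6.787735 + -0.394980 − 0.144409 = 6.248346
step 3→4:
  ẍ = (ẋ'−ẋ)/dt = (0.381490720−0.339637370)/0.034232 = 1.222638
  θ̈ = (θ̇'−θ̇)/dt = (2.312652109−2.228443886)/0.034232 = 2.459927
  sinθ=0.249508, cosθ=0.968373
  F = (M+m)·ẍ + m·l·cosθ·θ̈ − m·l·sinθ·θ̇² = 2.721571 + 0.372762 − 0.193889 = 2.900443
step 4→5:
  ẍ = (ẋ'−ẋ)/dt = (0.494924723−0.381490720)/0.034232 = 3.313683
  θ̈ = (θ̇'−θ̇)/dt = (2.314517197−2.312652109)/0.034232 = 0.054484
  sinθ=0.322582, cosθ=0.946542
  F = (M+m)·ẍ + m·l·cosθ·θ̈ − m·l·sinθ·θ̇² = 7.376199 + 0.008070 − 0.269977 = 7.114292
step 5→6:
  ẍ = (ẋ'−ẋ)/dt = (0.665451909−0.494924723)/0.034232 = 4.981514
  θ̈ = (θ̇'−θ̇)/dt = (2.268911316−2.314517197)/0.034232 = -1.332259
  sinθ=0.396428, cosθ=0.918066
  F = (M+m)·ẍ + m·l·cosθ·θ̈ − m·l·sinθ·θ̇² = 11.088760 + -0.191394 − 0.332316 = 10.565050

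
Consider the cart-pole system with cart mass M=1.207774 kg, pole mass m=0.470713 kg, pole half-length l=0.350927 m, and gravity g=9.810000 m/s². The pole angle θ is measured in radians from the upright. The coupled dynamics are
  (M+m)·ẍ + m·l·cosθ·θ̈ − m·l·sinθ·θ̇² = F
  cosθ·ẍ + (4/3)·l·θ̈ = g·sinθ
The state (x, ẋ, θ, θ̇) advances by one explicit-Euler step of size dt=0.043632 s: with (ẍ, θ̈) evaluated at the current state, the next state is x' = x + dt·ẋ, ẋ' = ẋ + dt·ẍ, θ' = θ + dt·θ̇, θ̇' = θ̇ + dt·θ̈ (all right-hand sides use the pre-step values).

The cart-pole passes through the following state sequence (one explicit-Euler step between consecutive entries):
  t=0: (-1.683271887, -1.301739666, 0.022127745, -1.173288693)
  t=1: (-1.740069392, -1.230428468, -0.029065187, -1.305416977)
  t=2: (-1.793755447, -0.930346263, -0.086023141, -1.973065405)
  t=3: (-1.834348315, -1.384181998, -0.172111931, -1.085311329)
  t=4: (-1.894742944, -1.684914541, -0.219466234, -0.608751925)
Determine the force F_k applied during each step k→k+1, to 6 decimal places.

step 0→1:
  ẍ = (ẋ'−ẋ)/dt = (-1.230428468−-1.301739666)/0.043632 = 1.634378
  θ̈ = (θ̇'−θ̇)/dt = (-1.305416977−-1.173288693)/0.043632 = -3.028243
  sinθ=0.022126, cosθ=0.999755
  F = (M+m)·ẍ + m·l·cosθ·θ̈ − m·l·sinθ·θ̇² = 2.743283 + -0.500101 − 0.005031 = 2.238151
step 1→2:
  ẍ = (ẋ'−ẋ)/dt = (-0.930346263−-1.230428468)/0.043632 = 6.877572
  θ̈ = (θ̇'−θ̇)/dt = (-1.973065405−-1.305416977)/0.043632 = -15.301807
  sinθ=-0.029061, cosθ=0.999578
  F = (M+m)·ẍ + m·l·cosθ·θ̈ − m·l·sinθ·θ̇² = 11.543915 + -2.526575 − -0.008181 = 9.025520
step 2→3:
  ẍ = (ẋ'−ẋ)/dt = (-1.384181998−-0.930346263)/0.043632 = -10.401442
  θ̈ = (θ̇'−θ̇)/dt = (-1.085311329−-1.973065405)/0.043632 = 20.346399
  sinθ=-0.085917, cosθ=0.996302
  F = (M+m)·ẍ + m·l·cosθ·θ̈ − m·l·sinθ·θ̇² = -17.458686 + 3.348510 − -0.055250 = -14.054925
step 3→4:
  ẍ = (ẋ'−ẋ)/dt = (-1.684914541−-1.384181998)/0.043632 = -6.892477
  θ̈ = (θ̇'−θ̇)/dt = (-0.608751925−-1.085311329)/0.043632 = 10.922245
  sinθ=-0.171263, cosθ=0.985225
  F = (M+m)·ẍ + m·l·cosθ·θ̈ − m·l·sinθ·θ̇² = -11.568933 + 1.777544 − -0.033323 = -9.758065

F_0 = 2.238151 N
F_1 = 9.025520 N
F_2 = -14.054925 N
F_3 = -9.758065 N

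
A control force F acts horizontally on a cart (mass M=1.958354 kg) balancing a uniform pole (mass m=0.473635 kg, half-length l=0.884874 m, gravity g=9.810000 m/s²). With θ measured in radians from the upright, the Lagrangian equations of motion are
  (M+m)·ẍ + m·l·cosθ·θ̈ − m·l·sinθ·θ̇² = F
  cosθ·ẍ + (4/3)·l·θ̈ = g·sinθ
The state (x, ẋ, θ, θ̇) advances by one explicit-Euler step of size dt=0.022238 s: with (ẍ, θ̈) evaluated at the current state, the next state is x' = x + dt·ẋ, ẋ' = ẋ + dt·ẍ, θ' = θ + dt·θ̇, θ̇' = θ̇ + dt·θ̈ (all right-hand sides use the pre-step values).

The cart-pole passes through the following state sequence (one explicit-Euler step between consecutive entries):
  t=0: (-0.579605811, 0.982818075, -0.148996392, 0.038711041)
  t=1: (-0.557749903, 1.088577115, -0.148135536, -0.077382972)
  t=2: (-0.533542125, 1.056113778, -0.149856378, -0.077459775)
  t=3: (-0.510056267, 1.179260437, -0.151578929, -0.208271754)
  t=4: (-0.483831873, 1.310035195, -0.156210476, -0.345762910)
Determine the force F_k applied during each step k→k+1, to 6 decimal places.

step 0→1:
  ẍ = (ẋ'−ẋ)/dt = (1.088577115−0.982818075)/0.022238 = 4.755780
  θ̈ = (θ̇'−θ̇)/dt = (-0.077382972−0.038711041)/0.022238 = -5.220524
  sinθ=-0.148446, cosθ=0.988921
  F = (M+m)·ẍ + m·l·cosθ·θ̈ − m·l·sinθ·θ̇² = 11.566005 + -2.163718 − -0.000093 = 9.402380
step 1→2:
  ẍ = (ẋ'−ẋ)/dt = (1.056113778−1.088577115)/0.022238 = -1.459814
  θ̈ = (θ̇'−θ̇)/dt = (-0.077459775−-0.077382972)/0.022238 = -0.003454
  sinθ=-0.147594, cosθ=0.989048
  F = (M+m)·ẍ + m·l·cosθ·θ̈ − m·l·sinθ·θ̇² = -3.550251 + -0.001432 − -0.000370 = -3.551312
step 2→3:
  ẍ = (ẋ'−ẋ)/dt = (1.179260437−1.056113778)/0.022238 = 5.537668
  θ̈ = (θ̇'−θ̇)/dt = (-0.208271754−-0.077459775)/0.022238 = -5.882363
  sinθ=-0.149296, cosθ=0.988793
  F = (M+m)·ẍ + m·l·cosθ·θ̈ − m·l·sinθ·θ̇² = 13.467547 + -2.437711 − -0.000375 = 11.030212
step 3→4:
  ẍ = (ẋ'−ẋ)/dt = (1.310035195−1.179260437)/0.022238 = 5.880689
  θ̈ = (θ̇'−θ̇)/dt = (-0.345762910−-0.208271754)/0.022238 = -6.182712
  sinθ=-0.150999, cosθ=0.988534
  F = (M+m)·ẍ + m·l·cosθ·θ̈ − m·l·sinθ·θ̇² = 14.301771 + -2.561509 − -0.002745 = 11.743007

F_0 = 9.402380 N
F_1 = -3.551312 N
F_2 = 11.030212 N
F_3 = 11.743007 N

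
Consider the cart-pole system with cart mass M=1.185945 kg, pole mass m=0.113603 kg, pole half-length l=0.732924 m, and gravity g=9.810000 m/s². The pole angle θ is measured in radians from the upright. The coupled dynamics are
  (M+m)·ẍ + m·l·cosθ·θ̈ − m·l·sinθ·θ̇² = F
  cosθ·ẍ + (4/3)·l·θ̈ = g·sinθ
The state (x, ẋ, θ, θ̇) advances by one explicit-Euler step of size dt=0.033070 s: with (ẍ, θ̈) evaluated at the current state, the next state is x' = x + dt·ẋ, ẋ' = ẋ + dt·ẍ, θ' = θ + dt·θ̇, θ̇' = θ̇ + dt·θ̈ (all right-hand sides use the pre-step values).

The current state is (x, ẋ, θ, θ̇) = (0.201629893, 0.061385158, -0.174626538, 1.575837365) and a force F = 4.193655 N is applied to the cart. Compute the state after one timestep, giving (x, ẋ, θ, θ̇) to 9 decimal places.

sinθ=-0.173740368, cosθ=0.984791493
temp = (F + m·l·θ̇²·sinθ)/(M+m) = (4.193655 + -0.035922973)/1.299548 = 3.199367801
θ̈ = (g·sinθ − cosθ·temp)/(l·(4/3 − m·cos²θ/(M+m))) = -5.305568478
ẍ = temp − m·l·θ̈·cosθ/(M+m) = 3.534127086
Euler: x'=0.201629893+0.033070·0.061385158=0.203659900, ẋ'=0.061385158+0.033070·3.534127086=0.178258741
       θ'=-0.174626538+0.033070·1.575837365=-0.122513596, θ̇'=1.575837365+0.033070·-5.305568478=1.400382215

(0.203659900, 0.178258741, -0.122513596, 1.400382215)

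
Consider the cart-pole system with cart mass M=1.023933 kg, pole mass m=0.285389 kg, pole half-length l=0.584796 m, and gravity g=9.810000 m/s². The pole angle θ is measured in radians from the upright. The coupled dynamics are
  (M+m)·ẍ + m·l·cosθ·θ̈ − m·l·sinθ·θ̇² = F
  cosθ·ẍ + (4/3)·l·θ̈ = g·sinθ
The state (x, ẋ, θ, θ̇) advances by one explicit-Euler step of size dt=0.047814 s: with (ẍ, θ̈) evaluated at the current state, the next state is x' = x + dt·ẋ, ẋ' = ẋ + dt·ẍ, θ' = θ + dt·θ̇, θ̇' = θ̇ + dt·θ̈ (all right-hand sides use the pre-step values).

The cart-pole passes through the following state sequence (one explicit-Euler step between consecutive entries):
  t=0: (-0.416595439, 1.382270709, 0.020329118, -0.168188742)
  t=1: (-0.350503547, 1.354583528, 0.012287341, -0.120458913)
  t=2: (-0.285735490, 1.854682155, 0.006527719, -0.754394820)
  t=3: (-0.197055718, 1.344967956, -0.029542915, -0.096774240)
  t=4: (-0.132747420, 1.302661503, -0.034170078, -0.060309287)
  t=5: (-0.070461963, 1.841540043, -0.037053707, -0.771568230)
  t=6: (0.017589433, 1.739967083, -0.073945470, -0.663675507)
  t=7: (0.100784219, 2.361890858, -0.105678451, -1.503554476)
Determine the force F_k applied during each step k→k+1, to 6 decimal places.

step 0→1:
  ẍ = (ẋ'−ẋ)/dt = (1.354583528−1.382270709)/0.047814 = -0.579060
  θ̈ = (θ̇'−θ̇)/dt = (-0.120458913−-0.168188742)/0.047814 = 0.998240
  sinθ=0.020328, cosθ=0.999793
  F = (M+m)·ẍ + m·l·cosθ·θ̈ − m·l·sinθ·θ̇² = -0.758176 + 0.166566 − 0.000096 = -0.591706
step 1→2:
  ẍ = (ẋ'−ẋ)/dt = (1.854682155−1.354583528)/0.047814 = 10.459251
  θ̈ = (θ̇'−θ̇)/dt = (-0.754394820−-0.120458913)/0.047814 = -13.258374
  sinθ=0.012287, cosθ=0.999925
  F = (M+m)·ẍ + m·l·cosθ·θ̈ − m·l·sinθ·θ̇² = 13.694527 + -2.212581 − 0.000030 = 11.481917
step 2→3:
  ẍ = (ẋ'−ẋ)/dt = (1.344967956−1.854682155)/0.047814 = -10.660355
  θ̈ = (θ̇'−θ̇)/dt = (-0.096774240−-0.754394820)/0.047814 = 13.753724
  sinθ=0.006528, cosθ=0.999979
  F = (M+m)·ẍ + m·l·cosθ·θ̈ − m·l·sinθ·θ̇² = -13.957837 + 2.295370 − 0.000620 = -11.663087
step 3→4:
  ẍ = (ẋ'−ẋ)/dt = (1.302661503−1.344967956)/0.047814 = -0.884813
  θ̈ = (θ̇'−θ̇)/dt = (-0.060309287−-0.096774240)/0.047814 = 0.762642
  sinθ=-0.029539, cosθ=0.999564
  F = (M+m)·ẍ + m·l·cosθ·θ̈ − m·l·sinθ·θ̇² = -1.158505 + 0.127225 − -0.000046 = -1.031234
step 4→5:
  ẍ = (ẋ'−ẋ)/dt = (1.841540043−1.302661503)/0.047814 = 11.270309
  θ̈ = (θ̇'−θ̇)/dt = (-0.771568230−-0.060309287)/0.047814 = -14.875537
  sinθ=-0.034163, cosθ=0.999416
  F = (M+m)·ẍ + m·l·cosθ·θ̈ − m·l·sinθ·θ̇² = 14.756463 + -2.481194 − -0.000021 = 12.275290
step 5→6:
  ẍ = (ẋ'−ẋ)/dt = (1.739967083−1.841540043)/0.047814 = -2.124335
  θ̈ = (θ̇'−θ̇)/dt = (-0.663675507−-0.771568230)/0.047814 = 2.256509
  sinθ=-0.037045, cosθ=0.999314
  F = (M+m)·ẍ + m·l·cosθ·θ̈ − m·l·sinθ·θ̇² = -2.781439 + 0.376340 − -0.003681 = -2.401418
step 6→7:
  ẍ = (ẋ'−ẋ)/dt = (2.361890858−1.739967083)/0.047814 = 13.007148
  θ̈ = (θ̇'−θ̇)/dt = (-1.503554476−-0.663675507)/0.047814 = -17.565545
  sinθ=-0.073878, cosθ=0.997267
  F = (M+m)·ẍ + m·l·cosθ·θ̈ − m·l·sinθ·θ̇² = 17.030545 + -2.923579 − -0.005431 = 14.112397

F_0 = -0.591706 N
F_1 = 11.481917 N
F_2 = -11.663087 N
F_3 = -1.031234 N
F_4 = 12.275290 N
F_5 = -2.401418 N
F_6 = 14.112397 N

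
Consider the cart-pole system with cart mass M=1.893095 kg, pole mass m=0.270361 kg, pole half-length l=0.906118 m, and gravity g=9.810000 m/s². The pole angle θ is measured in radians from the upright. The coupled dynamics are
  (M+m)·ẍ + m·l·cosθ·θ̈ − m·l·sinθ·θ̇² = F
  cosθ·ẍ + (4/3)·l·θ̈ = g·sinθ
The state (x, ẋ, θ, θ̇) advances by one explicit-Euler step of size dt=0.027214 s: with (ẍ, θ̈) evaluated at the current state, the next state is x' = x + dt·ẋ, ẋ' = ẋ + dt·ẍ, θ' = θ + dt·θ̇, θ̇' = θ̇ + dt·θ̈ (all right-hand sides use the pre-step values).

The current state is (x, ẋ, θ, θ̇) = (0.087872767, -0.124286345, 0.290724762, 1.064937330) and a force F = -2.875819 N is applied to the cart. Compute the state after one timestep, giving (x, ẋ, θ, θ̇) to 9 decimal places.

sinθ=0.286646649, cosθ=0.958036377
temp = (F + m·l·θ̇²·sinθ)/(M+m) = (-2.875819 + 0.079638629)/2.163456 = -1.292460014
θ̈ = (g·sinθ − cosθ·temp)/(l·(4/3 − m·cos²θ/(M+m))) = 3.667931911
ẍ = temp − m·l·θ̈·cosθ/(M+m) = -1.690369231
Euler: x'=0.087872767+0.027214·-0.124286345=0.084490438, ẋ'=-0.124286345+0.027214·-1.690369231=-0.170288053
       θ'=0.290724762+0.027214·1.064937330=0.319705966, θ̇'=1.064937330+0.027214·3.667931911=1.164756429

(0.084490438, -0.170288053, 0.319705966, 1.164756429)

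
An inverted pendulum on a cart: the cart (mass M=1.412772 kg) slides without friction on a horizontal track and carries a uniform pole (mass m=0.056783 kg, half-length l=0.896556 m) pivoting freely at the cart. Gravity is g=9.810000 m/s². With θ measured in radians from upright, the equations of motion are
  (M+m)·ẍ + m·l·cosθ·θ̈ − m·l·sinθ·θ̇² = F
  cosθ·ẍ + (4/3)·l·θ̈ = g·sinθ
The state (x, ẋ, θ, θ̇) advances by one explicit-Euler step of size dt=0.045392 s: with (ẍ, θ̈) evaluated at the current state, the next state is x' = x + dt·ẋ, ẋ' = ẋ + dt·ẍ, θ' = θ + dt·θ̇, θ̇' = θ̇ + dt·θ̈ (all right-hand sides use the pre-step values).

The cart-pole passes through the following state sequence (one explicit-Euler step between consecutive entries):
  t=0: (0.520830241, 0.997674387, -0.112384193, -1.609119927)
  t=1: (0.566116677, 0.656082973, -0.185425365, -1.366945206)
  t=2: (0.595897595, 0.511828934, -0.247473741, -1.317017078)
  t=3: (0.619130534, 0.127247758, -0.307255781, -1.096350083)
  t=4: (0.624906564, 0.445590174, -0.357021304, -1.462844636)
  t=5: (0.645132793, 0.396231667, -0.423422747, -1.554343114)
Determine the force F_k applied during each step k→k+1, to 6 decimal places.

F_0 = -10.774260 N
F_1 = -4.597615 N
F_2 = -12.189144 N
F_3 = 9.932976 N
F_4 = -1.656045 N

step 0→1:
  ẍ = (ẋ'−ẋ)/dt = (0.656082973−0.997674387)/0.045392 = -7.525366
  θ̈ = (θ̇'−θ̇)/dt = (-1.366945206−-1.609119927)/0.045392 = 5.335185
  sinθ=-0.112148, cosθ=0.993692
  F = (M+m)·ẍ + m·l·cosθ·θ̈ − m·l·sinθ·θ̇² = -11.058939 + 0.269896 − -0.014783 = -10.774260
step 1→2:
  ẍ = (ẋ'−ẋ)/dt = (0.511828934−0.656082973)/0.045392 = -3.177962
  θ̈ = (θ̇'−θ̇)/dt = (-1.317017078−-1.366945206)/0.045392 = 1.099932
  sinθ=-0.184365, cosθ=0.982858
  F = (M+m)·ẍ + m·l·cosθ·θ̈ − m·l·sinθ·θ̇² = -4.670190 + 0.055037 − -0.017538 = -4.597615
step 2→3:
  ẍ = (ẋ'−ẋ)/dt = (0.127247758−0.511828934)/0.045392 = -8.472444
  θ̈ = (θ̇'−θ̇)/dt = (-1.096350083−-1.317017078)/0.045392 = 4.861363
  sinθ=-0.244955, cosθ=0.969534
  F = (M+m)·ẍ + m·l·cosθ·θ̈ − m·l·sinθ·θ̇² = -12.450722 + 0.239948 − -0.021630 = -12.189144
step 3→4:
  ẍ = (ẋ'−ẋ)/dt = (0.445590174−0.127247758)/0.045392 = 7.013183
  θ̈ = (θ̇'−θ̇)/dt = (-1.462844636−-1.096350083)/0.045392 = -8.073990
  sinθ=-0.302444, cosθ=0.953167
  F = (M+m)·ẍ + m·l·cosθ·θ̈ − m·l·sinθ·θ̇² = 10.306259 + -0.391790 − -0.018507 = 9.932976
step 4→5:
  ẍ = (ẋ'−ẋ)/dt = (0.396231667−0.445590174)/0.045392 = -1.087383
  θ̈ = (θ̇'−θ̇)/dt = (-1.554343114−-1.462844636)/0.045392 = -2.015740
  sinθ=-0.349485, cosθ=0.936942
  F = (M+m)·ẍ + m·l·cosθ·θ̈ − m·l·sinθ·θ̇² = -1.597970 + -0.096149 − -0.038073 = -1.656045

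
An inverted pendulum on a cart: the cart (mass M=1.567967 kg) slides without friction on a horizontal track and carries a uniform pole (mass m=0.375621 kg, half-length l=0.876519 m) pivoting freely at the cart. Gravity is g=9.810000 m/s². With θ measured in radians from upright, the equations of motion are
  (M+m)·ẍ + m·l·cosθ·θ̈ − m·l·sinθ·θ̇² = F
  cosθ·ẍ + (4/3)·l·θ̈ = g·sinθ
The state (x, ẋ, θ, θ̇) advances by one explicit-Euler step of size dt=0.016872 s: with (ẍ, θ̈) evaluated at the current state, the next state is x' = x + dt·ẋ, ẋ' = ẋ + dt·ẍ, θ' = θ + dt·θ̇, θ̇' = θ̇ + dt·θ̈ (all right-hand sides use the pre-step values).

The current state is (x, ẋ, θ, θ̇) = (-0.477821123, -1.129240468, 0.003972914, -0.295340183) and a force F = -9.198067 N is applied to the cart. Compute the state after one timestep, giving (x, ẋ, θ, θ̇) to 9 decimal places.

sinθ=0.003972904, cosθ=0.999992108
temp = (F + m·l·θ̇²·sinθ)/(M+m) = (-9.198067 + 0.000114094)/1.943588 = -4.732460226
θ̈ = (g·sinθ − cosθ·temp)/(l·(4/3 − m·cos²θ/(M+m))) = 4.774752871
ẍ = temp − m·l·θ̈·cosθ/(M+m) = -5.541285030
Euler: x'=-0.477821123+0.016872·-1.129240468=-0.496873668, ẋ'=-1.129240468+0.016872·-5.541285030=-1.222733029
       θ'=0.003972914+0.016872·-0.295340183=-0.001010066, θ̇'=-0.295340183+0.016872·4.774752871=-0.214780553

(-0.496873668, -1.222733029, -0.001010066, -0.214780553)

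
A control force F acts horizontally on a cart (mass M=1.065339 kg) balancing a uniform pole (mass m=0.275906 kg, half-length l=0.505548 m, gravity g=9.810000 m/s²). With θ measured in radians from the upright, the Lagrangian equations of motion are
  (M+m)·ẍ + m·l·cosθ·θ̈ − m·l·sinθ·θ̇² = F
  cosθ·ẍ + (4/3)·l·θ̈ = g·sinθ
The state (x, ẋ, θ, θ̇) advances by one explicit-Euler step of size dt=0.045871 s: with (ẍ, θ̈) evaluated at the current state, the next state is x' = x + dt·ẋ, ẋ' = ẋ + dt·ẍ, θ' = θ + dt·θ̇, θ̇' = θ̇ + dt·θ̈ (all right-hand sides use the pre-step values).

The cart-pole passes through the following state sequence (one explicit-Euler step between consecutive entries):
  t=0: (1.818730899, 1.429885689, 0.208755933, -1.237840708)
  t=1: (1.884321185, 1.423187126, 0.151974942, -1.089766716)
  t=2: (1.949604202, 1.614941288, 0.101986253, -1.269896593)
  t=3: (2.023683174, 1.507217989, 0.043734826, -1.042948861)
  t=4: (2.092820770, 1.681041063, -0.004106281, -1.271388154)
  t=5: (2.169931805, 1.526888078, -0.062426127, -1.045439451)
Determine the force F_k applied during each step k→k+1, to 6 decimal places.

F_0 = 0.200330 N
F_1 = 5.040295 N
F_2 = -2.486163 N
F_3 = 4.381896 N
F_4 = -3.819375 N

step 0→1:
  ẍ = (ẋ'−ẋ)/dt = (1.423187126−1.429885689)/0.045871 = -0.146030
  θ̈ = (θ̇'−θ̇)/dt = (-1.089766716−-1.237840708)/0.045871 = 3.228052
  sinθ=0.207243, cosθ=0.978289
  F = (M+m)·ẍ + m·l·cosθ·θ̈ − m·l·sinθ·θ̇² = -0.195863 + 0.440485 − 0.044293 = 0.200330
step 1→2:
  ẍ = (ẋ'−ẋ)/dt = (1.614941288−1.423187126)/0.045871 = 4.180292
  θ̈ = (θ̇'−θ̇)/dt = (-1.269896593−-1.089766716)/0.045871 = -3.926879
  sinθ=0.151391, cosθ=0.988474
  F = (M+m)·ẍ + m·l·cosθ·θ̈ − m·l·sinθ·θ̇² = 5.606795 + -0.541423 − 0.025078 = 5.040295
step 2→3:
  ẍ = (ẋ'−ẋ)/dt = (1.507217989−1.614941288)/0.045871 = -2.348397
  θ̈ = (θ̇'−θ̇)/dt = (-1.042948861−-1.269896593)/0.045871 = 4.947521
  sinθ=0.101810, cosθ=0.994804
  F = (M+m)·ẍ + m·l·cosθ·θ̈ − m·l·sinθ·θ̇² = -3.149775 + 0.686513 − 0.022901 = -2.486163
step 3→4:
  ẍ = (ẋ'−ẋ)/dt = (1.681041063−1.507217989)/0.045871 = 3.789389
  θ̈ = (θ̇'−θ̇)/dt = (-1.271388154−-1.042948861)/0.045871 = -4.980037
  sinθ=0.043721, cosθ=0.999044
  F = (M+m)·ẍ + m·l·cosθ·θ̈ − m·l·sinθ·θ̇² = 5.082499 + -0.693970 − 0.006633 = 4.381896
step 4→5:
  ẍ = (ẋ'−ẋ)/dt = (1.526888078−1.681041063)/0.045871 = -3.360576
  θ̈ = (θ̇'−θ̇)/dt = (-1.045439451−-1.271388154)/0.045871 = 4.925742
  sinθ=-0.004106, cosθ=0.999992
  F = (M+m)·ẍ + m·l·cosθ·θ̈ − m·l·sinθ·θ̇² = -4.507356 + 0.687055 − -0.000926 = -3.819375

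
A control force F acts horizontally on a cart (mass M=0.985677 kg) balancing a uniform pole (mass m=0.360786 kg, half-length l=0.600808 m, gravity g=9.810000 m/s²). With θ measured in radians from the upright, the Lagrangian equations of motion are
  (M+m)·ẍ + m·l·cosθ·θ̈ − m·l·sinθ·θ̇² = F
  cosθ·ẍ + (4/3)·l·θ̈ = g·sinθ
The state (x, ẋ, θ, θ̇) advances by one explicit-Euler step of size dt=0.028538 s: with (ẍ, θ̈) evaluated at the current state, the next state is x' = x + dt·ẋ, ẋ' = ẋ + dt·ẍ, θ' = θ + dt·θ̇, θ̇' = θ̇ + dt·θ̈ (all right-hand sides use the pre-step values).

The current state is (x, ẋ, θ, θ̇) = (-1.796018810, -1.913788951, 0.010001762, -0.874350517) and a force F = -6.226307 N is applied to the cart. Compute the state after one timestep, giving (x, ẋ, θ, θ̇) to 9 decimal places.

sinθ=0.010001595, cosθ=0.999949983
temp = (F + m·l·θ̇²·sinθ)/(M+m) = (-6.226307 + 0.001657394)/1.346463 = -4.622963725
θ̈ = (g·sinθ − cosθ·temp)/(l·(4/3 − m·cos²θ/(M+m))) = 7.375099342
ẍ = temp − m·l·θ̈·cosθ/(M+m) = -5.810199874
Euler: x'=-1.796018810+0.028538·-1.913788951=-1.850634519, ẋ'=-1.913788951+0.028538·-5.810199874=-2.079600435
       θ'=0.010001762+0.028538·-0.874350517=-0.014950453, θ̇'=-0.874350517+0.028538·7.375099342=-0.663879932

(-1.850634519, -2.079600435, -0.014950453, -0.663879932)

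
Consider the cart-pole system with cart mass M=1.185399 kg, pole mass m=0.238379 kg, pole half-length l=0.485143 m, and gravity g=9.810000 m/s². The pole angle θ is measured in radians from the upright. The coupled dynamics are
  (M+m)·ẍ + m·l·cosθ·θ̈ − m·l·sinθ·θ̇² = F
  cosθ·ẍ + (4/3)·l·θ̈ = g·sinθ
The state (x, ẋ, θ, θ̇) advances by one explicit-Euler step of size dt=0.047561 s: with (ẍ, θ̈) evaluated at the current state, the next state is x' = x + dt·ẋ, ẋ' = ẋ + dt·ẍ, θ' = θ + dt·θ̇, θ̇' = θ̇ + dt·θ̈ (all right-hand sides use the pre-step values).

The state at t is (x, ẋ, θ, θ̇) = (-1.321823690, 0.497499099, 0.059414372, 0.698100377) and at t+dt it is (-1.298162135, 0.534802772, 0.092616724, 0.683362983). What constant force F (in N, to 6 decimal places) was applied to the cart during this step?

F = 1.077598 N

ẍ = (ẋ'−ẋ)/dt = (0.534802772−0.497499099)/0.047561 = 0.784333
θ̈ = (θ̇'−θ̇)/dt = (0.683362983−0.698100377)/0.047561 = -0.309863
sinθ=0.059379, cosθ=0.998235
F = (M+m)·ẍ + m·l·cosθ·θ̈ − m·l·sinθ·θ̇² = 1.116716 + -0.035772 − 0.003347 = 1.077598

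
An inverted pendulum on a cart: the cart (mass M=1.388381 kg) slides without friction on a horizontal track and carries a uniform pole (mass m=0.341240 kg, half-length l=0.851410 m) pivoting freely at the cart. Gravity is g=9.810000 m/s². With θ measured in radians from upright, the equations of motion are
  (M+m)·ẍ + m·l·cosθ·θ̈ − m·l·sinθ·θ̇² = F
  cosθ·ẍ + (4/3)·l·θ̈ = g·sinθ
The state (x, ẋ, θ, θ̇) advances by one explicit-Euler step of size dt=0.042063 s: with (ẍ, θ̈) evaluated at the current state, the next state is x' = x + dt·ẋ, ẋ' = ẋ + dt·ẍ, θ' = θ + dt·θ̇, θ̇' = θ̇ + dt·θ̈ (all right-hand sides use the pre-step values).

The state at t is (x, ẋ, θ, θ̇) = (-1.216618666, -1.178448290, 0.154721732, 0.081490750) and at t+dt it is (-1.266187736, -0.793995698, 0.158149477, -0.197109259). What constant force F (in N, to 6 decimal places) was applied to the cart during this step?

ẍ = (ẋ'−ẋ)/dt = (-0.793995698−-1.178448290)/0.042063 = 9.139923
θ̈ = (θ̇'−θ̇)/dt = (-0.197109259−0.081490750)/0.042063 = -6.623398
sinθ=0.154105, cosθ=0.988054
F = (M+m)·ẍ + m·l·cosθ·θ̈ − m·l·sinθ·θ̇² = 15.808603 + -1.901343 − 0.000297 = 13.906963

F = 13.906963 N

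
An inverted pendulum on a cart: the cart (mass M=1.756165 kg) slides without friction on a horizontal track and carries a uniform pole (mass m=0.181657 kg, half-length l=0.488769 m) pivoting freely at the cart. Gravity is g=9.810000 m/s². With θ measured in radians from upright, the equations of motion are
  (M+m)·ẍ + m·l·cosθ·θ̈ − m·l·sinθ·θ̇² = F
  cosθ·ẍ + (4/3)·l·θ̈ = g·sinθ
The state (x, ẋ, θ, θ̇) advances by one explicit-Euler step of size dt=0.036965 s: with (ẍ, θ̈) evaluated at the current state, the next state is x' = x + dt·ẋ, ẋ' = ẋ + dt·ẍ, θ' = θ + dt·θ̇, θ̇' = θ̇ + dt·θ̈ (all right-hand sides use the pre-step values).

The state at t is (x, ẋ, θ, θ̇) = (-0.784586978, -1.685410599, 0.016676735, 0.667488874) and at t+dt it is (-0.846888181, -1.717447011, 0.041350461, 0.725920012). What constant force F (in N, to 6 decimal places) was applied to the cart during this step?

F = -1.539780 N

ẍ = (ẋ'−ẋ)/dt = (-1.717447011−-1.685410599)/0.036965 = -0.866669
θ̈ = (θ̇'−θ̇)/dt = (0.725920012−0.667488874)/0.036965 = 1.580715
sinθ=0.016676, cosθ=0.999861
F = (M+m)·ẍ + m·l·cosθ·θ̈ − m·l·sinθ·θ̇² = -1.679450 + 0.140330 − 0.000660 = -1.539780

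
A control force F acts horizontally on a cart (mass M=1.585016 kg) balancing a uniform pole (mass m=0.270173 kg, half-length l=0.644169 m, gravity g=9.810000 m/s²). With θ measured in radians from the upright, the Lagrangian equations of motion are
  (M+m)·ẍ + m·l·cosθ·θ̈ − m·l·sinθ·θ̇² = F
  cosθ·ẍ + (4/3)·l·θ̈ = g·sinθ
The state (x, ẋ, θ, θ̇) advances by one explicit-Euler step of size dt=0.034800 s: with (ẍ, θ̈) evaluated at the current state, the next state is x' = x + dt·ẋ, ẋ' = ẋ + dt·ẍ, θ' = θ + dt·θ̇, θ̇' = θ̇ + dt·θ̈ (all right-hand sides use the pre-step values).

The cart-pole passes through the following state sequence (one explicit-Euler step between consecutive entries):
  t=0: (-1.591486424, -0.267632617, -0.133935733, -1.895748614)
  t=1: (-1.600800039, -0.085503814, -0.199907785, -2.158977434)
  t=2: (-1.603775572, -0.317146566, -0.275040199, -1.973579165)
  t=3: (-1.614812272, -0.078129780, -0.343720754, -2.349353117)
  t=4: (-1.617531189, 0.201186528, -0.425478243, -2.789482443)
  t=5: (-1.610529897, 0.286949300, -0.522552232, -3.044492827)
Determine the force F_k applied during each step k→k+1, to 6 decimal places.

F_0 = 8.488179 N
F_1 = -11.279067 N
F_2 = 11.117457 N
F_3 = 13.141706 N
F_4 = 3.969361 N

step 0→1:
  ẍ = (ẋ'−ẋ)/dt = (-0.085503814−-0.267632617)/0.034800 = 5.233586
  θ̈ = (θ̇'−θ̇)/dt = (-2.158977434−-1.895748614)/0.034800 = -7.564047
  sinθ=-0.133536, cosθ=0.991044
  F = (M+m)·ẍ + m·l·cosθ·θ̈ − m·l·sinθ·θ̇² = 9.709292 + -1.304635 − -0.083522 = 8.488179
step 1→2:
  ẍ = (ẋ'−ẋ)/dt = (-0.317146566−-0.085503814)/0.034800 = -6.656401
  θ̈ = (θ̇'−θ̇)/dt = (-1.973579165−-2.158977434)/0.034800 = 5.327536
  sinθ=-0.198579, cosθ=0.980085
  F = (M+m)·ẍ + m·l·cosθ·θ̈ − m·l·sinθ·θ̇² = -12.348882 + 0.908724 − -0.161091 = -11.279067
step 2→3:
  ẍ = (ẋ'−ẋ)/dt = (-0.078129780−-0.317146566)/0.034800 = 6.868298
  θ̈ = (θ̇'−θ̇)/dt = (-2.349353117−-1.973579165)/0.034800 = -10.798102
  sinθ=-0.271586, cosθ=0.962414
  F = (M+m)·ẍ + m·l·cosθ·θ̈ − m·l·sinθ·θ̇² = 12.741992 + -1.808636 − -0.184102 = 11.117457
step 3→4:
  ẍ = (ẋ'−ẋ)/dt = (0.201186528−-0.078129780)/0.034800 = 8.026331
  θ̈ = (θ̇'−θ̇)/dt = (-2.789482443−-2.349353117)/0.034800 = -12.647394
  sinθ=-0.336993, cosθ=0.941507
  F = (M+m)·ẍ + m·l·cosθ·θ̈ − m·l·sinθ·θ̇² = 14.890360 + -2.072366 − -0.323712 = 13.141706
step 4→5:
  ẍ = (ẋ'−ẋ)/dt = (0.286949300−0.201186528)/0.034800 = 2.464447
  θ̈ = (θ̇'−θ̇)/dt = (-3.044492827−-2.789482443)/0.034800 = -7.327885
  sinθ=-0.412756, cosθ=0.910841
  F = (M+m)·ẍ + m·l·cosθ·θ̈ − m·l·sinθ·θ̇² = 4.572016 + -1.161618 − -0.558963 = 3.969361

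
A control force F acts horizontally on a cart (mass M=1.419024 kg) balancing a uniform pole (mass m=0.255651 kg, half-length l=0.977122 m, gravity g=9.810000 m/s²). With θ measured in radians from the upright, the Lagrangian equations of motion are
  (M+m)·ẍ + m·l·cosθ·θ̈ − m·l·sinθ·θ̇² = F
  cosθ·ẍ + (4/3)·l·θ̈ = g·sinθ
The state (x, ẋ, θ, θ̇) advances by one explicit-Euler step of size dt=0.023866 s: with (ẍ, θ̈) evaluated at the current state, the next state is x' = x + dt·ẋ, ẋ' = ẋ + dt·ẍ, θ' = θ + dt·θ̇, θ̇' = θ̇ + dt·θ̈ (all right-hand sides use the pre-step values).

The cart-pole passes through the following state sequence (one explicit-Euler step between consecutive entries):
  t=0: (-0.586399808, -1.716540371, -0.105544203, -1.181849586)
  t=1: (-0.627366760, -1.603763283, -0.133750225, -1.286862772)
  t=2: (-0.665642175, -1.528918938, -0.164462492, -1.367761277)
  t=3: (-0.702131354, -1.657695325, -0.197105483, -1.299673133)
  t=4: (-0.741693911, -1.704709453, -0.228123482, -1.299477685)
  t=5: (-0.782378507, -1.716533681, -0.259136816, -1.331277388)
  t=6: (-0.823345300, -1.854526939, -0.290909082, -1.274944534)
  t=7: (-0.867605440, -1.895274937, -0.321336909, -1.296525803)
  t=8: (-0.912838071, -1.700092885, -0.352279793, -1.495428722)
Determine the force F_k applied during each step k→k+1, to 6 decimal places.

F_0 = 6.857273 N
F_1 = 4.467794 N
F_2 = -8.256663 N
F_3 = -3.214339 N
F_4 = -1.058529 N
F_5 = -8.999586 N
F_6 = -2.959216 N
F_7 = 11.853203 N

step 0→1:
  ẍ = (ẋ'−ẋ)/dt = (-1.603763283−-1.716540371)/0.023866 = 4.725429
  θ̈ = (θ̇'−θ̇)/dt = (-1.286862772−-1.181849586)/0.023866 = -4.400117
  sinθ=-0.105348, cosθ=0.994435
  F = (M+m)·ẍ + m·l·cosθ·θ̈ − m·l·sinθ·θ̇² = 7.913558 + -1.093043 − -0.036758 = 6.857273
step 1→2:
  ẍ = (ẋ'−ẋ)/dt = (-1.528918938−-1.603763283)/0.023866 = 3.136024
  θ̈ = (θ̇'−θ̇)/dt = (-1.367761277−-1.286862772)/0.023866 = -3.389697
  sinθ=-0.133352, cosθ=0.991069
  F = (M+m)·ẍ + m·l·cosθ·θ̈ − m·l·sinθ·θ̇² = 5.251821 + -0.839191 − -0.055164 = 4.467794
step 2→3:
  ẍ = (ẋ'−ẋ)/dt = (-1.657695325−-1.528918938)/0.023866 = -5.395809
  θ̈ = (θ̇'−θ̇)/dt = (-1.299673133−-1.367761277)/0.023866 = 2.852935
  sinθ=-0.163722, cosθ=0.986506
  F = (M+m)·ẍ + m·l·cosθ·θ̈ − m·l·sinθ·θ̇² = -9.036227 + 0.703053 − -0.076511 = -8.256663
step 3→4:
  ẍ = (ẋ'−ẋ)/dt = (-1.704709453−-1.657695325)/0.023866 = -1.969921
  θ̈ = (θ̇'−θ̇)/dt = (-1.299477685−-1.299673133)/0.023866 = 0.008189
  sinθ=-0.195832, cosθ=0.980638
  F = (M+m)·ẍ + m·l·cosθ·θ̈ − m·l·sinθ·θ̇² = -3.298977 + 0.002006 − -0.082632 = -3.214339
step 4→5:
  ẍ = (ẋ'−ẋ)/dt = (-1.716533681−-1.704709453)/0.023866 = -0.495442
  θ̈ = (θ̇'−θ̇)/dt = (-1.331277388−-1.299477685)/0.023866 = -1.332427
  sinθ=-0.226150, cosθ=0.974092
  F = (M+m)·ẍ + m·l·cosθ·θ̈ − m·l·sinθ·θ̇² = -0.829705 + -0.324220 − -0.095396 = -1.058529
step 5→6:
  ẍ = (ẋ'−ẋ)/dt = (-1.854526939−-1.716533681)/0.023866 = -5.782002
  θ̈ = (θ̇'−θ̇)/dt = (-1.274944534−-1.331277388)/0.023866 = 2.360381
  sinθ=-0.256246, cosθ=0.966612
  F = (M+m)·ẍ + m·l·cosθ·θ̈ − m·l·sinθ·θ̇² = -9.682974 + 0.569942 − -0.113446 = -8.999586
step 6→7:
  ẍ = (ẋ'−ẋ)/dt = (-1.895274937−-1.854526939)/0.023866 = -1.707366
  θ̈ = (θ̇'−θ̇)/dt = (-1.296525803−-1.274944534)/0.023866 = -0.904268
  sinθ=-0.286823, cosθ=0.957984
  F = (M+m)·ẍ + m·l·cosθ·θ̈ − m·l·sinθ·θ̇² = -2.859283 + -0.216397 − -0.116464 = -2.959216
step 7→8:
  ẍ = (ẋ'−ẋ)/dt = (-1.700092885−-1.895274937)/0.023866 = 8.178247
  θ̈ = (θ̇'−θ̇)/dt = (-1.495428722−-1.296525803)/0.023866 = -8.334154
  sinθ=-0.315835, cosθ=0.948814
  F = (M+m)·ẍ + m·l·cosθ·θ̈ − m·l·sinθ·θ̇² = 13.695906 + -1.975327 − -0.132623 = 11.853203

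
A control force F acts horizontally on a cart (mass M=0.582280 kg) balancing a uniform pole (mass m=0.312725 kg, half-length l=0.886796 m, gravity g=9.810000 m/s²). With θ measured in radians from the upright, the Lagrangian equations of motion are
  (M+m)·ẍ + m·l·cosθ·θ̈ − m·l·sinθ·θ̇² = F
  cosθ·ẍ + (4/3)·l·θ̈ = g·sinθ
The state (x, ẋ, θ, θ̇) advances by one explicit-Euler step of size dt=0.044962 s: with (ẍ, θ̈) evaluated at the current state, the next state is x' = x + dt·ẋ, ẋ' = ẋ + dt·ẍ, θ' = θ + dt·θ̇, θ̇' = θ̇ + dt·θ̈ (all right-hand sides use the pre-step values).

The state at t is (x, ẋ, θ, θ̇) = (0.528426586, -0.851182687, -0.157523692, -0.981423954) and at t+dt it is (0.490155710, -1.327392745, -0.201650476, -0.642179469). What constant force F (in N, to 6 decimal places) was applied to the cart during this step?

ẍ = (ẋ'−ẋ)/dt = (-1.327392745−-0.851182687)/0.044962 = -10.591390
θ̈ = (θ̇'−θ̇)/dt = (-0.642179469−-0.981423954)/0.044962 = 7.545138
sinθ=-0.156873, cosθ=0.987619
F = (M+m)·ẍ + m·l·cosθ·θ̈ − m·l·sinθ·θ̇² = -9.479347 + 2.066535 − -0.041903 = -7.370908

F = -7.370908 N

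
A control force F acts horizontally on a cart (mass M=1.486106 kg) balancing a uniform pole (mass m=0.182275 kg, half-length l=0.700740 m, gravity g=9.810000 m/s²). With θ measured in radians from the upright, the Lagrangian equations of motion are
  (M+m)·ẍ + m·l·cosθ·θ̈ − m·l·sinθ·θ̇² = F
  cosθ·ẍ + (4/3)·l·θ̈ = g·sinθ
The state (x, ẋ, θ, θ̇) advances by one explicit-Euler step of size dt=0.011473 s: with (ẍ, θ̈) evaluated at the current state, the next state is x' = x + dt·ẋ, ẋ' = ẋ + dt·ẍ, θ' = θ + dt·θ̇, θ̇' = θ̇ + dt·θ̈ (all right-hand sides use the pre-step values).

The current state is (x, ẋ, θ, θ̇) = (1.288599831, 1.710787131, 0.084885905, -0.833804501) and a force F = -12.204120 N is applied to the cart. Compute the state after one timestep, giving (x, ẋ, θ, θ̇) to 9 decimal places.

sinθ=0.084783999, cosθ=0.996399354
temp = (F + m·l·θ̇²·sinθ)/(M+m) = (-12.204120 + 0.007528811)/1.668381 = -7.310435200
θ̈ = (g·sinθ − cosθ·temp)/(l·(4/3 − m·cos²θ/(M+m))) = 9.455580145
ẍ = temp − m·l·θ̈·cosθ/(M+m) = -8.031726008
Euler: x'=1.288599831+0.011473·1.710787131=1.308227692, ẋ'=1.710787131+0.011473·-8.031726008=1.618639139
       θ'=0.084885905+0.011473·-0.833804501=0.075319666, θ̇'=-0.833804501+0.011473·9.455580145=-0.725320630

(1.308227692, 1.618639139, 0.075319666, -0.725320630)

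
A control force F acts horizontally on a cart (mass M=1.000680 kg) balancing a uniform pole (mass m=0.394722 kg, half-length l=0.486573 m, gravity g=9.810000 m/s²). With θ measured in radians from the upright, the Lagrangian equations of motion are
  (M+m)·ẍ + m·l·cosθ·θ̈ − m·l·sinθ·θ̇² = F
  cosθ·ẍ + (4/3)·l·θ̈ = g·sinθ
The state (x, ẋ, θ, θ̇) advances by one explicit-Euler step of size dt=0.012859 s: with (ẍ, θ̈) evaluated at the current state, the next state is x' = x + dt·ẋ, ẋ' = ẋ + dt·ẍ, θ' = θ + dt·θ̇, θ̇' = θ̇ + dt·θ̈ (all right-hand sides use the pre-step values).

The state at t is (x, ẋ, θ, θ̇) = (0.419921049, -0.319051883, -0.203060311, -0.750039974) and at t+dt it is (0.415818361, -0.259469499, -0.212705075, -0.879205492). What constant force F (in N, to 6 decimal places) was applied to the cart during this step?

F = 4.597838 N

ẍ = (ẋ'−ẋ)/dt = (-0.259469499−-0.319051883)/0.012859 = 4.633516
θ̈ = (θ̇'−θ̇)/dt = (-0.879205492−-0.750039974)/0.012859 = -10.044756
sinθ=-0.201668, cosθ=0.979454
F = (M+m)·ẍ + m·l·cosθ·θ̈ − m·l·sinθ·θ̇² = 6.465618 + -1.889569 − -0.021789 = 4.597838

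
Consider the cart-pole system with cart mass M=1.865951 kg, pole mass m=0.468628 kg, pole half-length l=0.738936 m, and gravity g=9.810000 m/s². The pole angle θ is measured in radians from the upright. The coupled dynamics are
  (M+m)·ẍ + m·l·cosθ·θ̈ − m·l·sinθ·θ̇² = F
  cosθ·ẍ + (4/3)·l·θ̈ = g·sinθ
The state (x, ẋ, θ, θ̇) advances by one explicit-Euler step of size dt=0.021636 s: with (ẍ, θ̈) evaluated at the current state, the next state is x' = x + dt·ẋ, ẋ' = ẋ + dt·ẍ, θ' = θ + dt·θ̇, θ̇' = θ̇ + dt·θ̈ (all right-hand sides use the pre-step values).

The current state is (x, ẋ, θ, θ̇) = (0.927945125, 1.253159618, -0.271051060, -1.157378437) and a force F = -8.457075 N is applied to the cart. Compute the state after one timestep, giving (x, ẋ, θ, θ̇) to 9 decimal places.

sinθ=-0.267744270, cosθ=0.963490013
temp = (F + m·l·θ̇²·sinθ)/(M+m) = (-8.457075 + -0.124195545)/2.334579 = -3.675725064
θ̈ = (g·sinθ − cosθ·temp)/(l·(4/3 − m·cos²θ/(M+m))) = 1.079524279
ẍ = temp − m·l·θ̈·cosθ/(M+m) = -3.830003816
Euler: x'=0.927945125+0.021636·1.253159618=0.955058486, ẋ'=1.253159618+0.021636·-3.830003816=1.170293655
       θ'=-0.271051060+0.021636·-1.157378437=-0.296092100, θ̇'=-1.157378437+0.021636·1.079524279=-1.134021850

(0.955058486, 1.170293655, -0.296092100, -1.134021850)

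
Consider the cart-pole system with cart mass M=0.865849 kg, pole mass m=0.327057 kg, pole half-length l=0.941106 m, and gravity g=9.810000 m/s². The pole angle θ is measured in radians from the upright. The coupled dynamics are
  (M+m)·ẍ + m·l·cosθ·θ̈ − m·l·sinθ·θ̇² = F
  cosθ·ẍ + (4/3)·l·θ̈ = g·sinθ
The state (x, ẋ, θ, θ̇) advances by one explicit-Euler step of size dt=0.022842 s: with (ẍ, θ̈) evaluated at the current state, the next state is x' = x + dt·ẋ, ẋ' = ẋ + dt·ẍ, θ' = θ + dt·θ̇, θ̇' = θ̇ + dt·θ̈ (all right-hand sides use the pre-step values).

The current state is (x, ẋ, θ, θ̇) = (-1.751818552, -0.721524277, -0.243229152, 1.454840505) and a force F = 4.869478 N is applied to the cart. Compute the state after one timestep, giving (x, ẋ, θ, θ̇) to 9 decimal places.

sinθ=-0.240837980, cosθ=0.970565334
temp = (F + m·l·θ̇²·sinθ)/(M+m) = (4.869478 + -0.156898118)/1.192906 = 3.950503964
θ̈ = (g·sinθ − cosθ·temp)/(l·(4/3 − m·cos²θ/(M+m))) = -6.124859904
ẍ = temp − m·l·θ̈·cosθ/(M+m) = 5.484332110
Euler: x'=-1.751818552+0.022842·-0.721524277=-1.768299610, ẋ'=-0.721524277+0.022842·5.484332110=-0.596251163
       θ'=-0.243229152+0.022842·1.454840505=-0.209997685, θ̇'=1.454840505+0.022842·-6.124859904=1.314936455

(-1.768299610, -0.596251163, -0.209997685, 1.314936455)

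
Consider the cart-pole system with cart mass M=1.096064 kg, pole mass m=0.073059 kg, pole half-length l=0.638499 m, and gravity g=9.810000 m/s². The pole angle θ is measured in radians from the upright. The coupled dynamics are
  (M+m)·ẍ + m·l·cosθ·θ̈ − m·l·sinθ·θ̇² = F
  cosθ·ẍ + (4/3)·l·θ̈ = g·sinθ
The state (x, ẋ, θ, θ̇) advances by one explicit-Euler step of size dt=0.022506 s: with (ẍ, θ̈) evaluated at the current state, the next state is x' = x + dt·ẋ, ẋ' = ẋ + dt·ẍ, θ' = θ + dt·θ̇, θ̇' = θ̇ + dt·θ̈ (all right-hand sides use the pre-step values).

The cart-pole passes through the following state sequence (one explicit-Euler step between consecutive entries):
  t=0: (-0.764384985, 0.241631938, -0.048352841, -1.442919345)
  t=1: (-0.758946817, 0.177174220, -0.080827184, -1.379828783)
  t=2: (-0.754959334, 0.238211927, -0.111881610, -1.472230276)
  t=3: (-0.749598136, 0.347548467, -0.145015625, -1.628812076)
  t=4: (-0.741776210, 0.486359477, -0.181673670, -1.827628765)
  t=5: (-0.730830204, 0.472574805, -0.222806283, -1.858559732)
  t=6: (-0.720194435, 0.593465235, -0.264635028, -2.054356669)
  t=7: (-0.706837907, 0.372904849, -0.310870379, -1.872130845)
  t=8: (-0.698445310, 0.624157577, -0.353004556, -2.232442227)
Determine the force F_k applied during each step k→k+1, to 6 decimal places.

step 0→1:
  ẍ = (ẋ'−ẋ)/dt = (0.177174220−0.241631938)/0.022506 = -2.864024
  θ̈ = (θ̇'−θ̇)/dt = (-1.379828783−-1.442919345)/0.022506 = 2.803277
  sinθ=-0.048334, cosθ=0.998831
  F = (M+m)·ẍ + m·l·cosθ·θ̈ − m·l·sinθ·θ̇² = -3.348396 + 0.130615 − -0.004694 = -3.213087
step 1→2:
  ẍ = (ẋ'−ẋ)/dt = (0.238211927−0.177174220)/0.022506 = 2.712064
  θ̈ = (θ̇'−θ̇)/dt = (-1.472230276−-1.379828783)/0.022506 = -4.105638
  sinθ=-0.080739, cosθ=0.996735
  F = (M+m)·ẍ + m·l·cosθ·θ̈ − m·l·sinθ·θ̇² = 3.170736 + -0.190895 − -0.007171 = 2.987012
step 2→3:
  ẍ = (ẋ'−ẋ)/dt = (0.347548467−0.238211927)/0.022506 = 4.858106
  θ̈ = (θ̇'−θ̇)/dt = (-1.628812076−-1.472230276)/0.022506 = -6.957336
  sinθ=-0.111648, cosθ=0.993748
  F = (M+m)·ẍ + m·l·cosθ·θ̈ − m·l·sinθ·θ̇² = 5.679724 + -0.322517 − -0.011289 = 5.368495
step 3→4:
  ẍ = (ẋ'−ẋ)/dt = (0.486359477−0.347548467)/0.022506 = 6.167733
  θ̈ = (θ̇'−θ̇)/dt = (-1.827628765−-1.628812076)/0.022506 = -8.833942
  sinθ=-0.144508, cosθ=0.989504
  F = (M+m)·ẍ + m·l·cosθ·θ̈ − m·l·sinθ·θ̇² = 7.210839 + -0.407761 − -0.017884 = 6.820962
step 4→5:
  ẍ = (ẋ'−ẋ)/dt = (0.472574805−0.486359477)/0.022506 = -0.612489
  θ̈ = (θ̇'−θ̇)/dt = (-1.858559732−-1.827628765)/0.022506 = -1.374343
  sinθ=-0.180676, cosθ=0.983543
  F = (M+m)·ẍ + m·l·cosθ·θ̈ − m·l·sinθ·θ̇² = -0.716075 + -0.063055 − -0.028152 = -0.750978
step 5→6:
  ẍ = (ẋ'−ẋ)/dt = (0.593465235−0.472574805)/0.022506 = 5.371476
  θ̈ = (θ̇'−θ̇)/dt = (-2.054356669−-1.858559732)/0.022506 = -8.699766
  sinθ=-0.220967, cosθ=0.975281
  F = (M+m)·ẍ + m·l·cosθ·θ̈ − m·l·sinθ·θ̇² = 6.279916 + -0.395796 − -0.035605 = 5.919725
step 6→7:
  ẍ = (ẋ'−ẋ)/dt = (0.372904849−0.593465235)/0.022506 = -9.800070
  θ̈ = (θ̇'−θ̇)/dt = (-1.872130845−-2.054356669)/0.022506 = 8.096766
  sinθ=-0.261557, cosθ=0.965188
  F = (M+m)·ẍ + m·l·cosθ·θ̈ − m·l·sinθ·θ̇² = -11.457488 + 0.364550 − -0.051493 = -11.041444
step 7→8:
  ẍ = (ẋ'−ẋ)/dt = (0.624157577−0.372904849)/0.022506 = 11.163811
  θ̈ = (θ̇'−θ̇)/dt = (-2.232442227−-1.872130845)/0.022506 = -16.009570
  sinθ=-0.305887, cosθ=0.952068
  F = (M+m)·ẍ + m·l·cosθ·θ̈ − m·l·sinθ·θ̇² = 13.051868 + -0.711019 − -0.050011 = 12.390860

F_0 = -3.213087 N
F_1 = 2.987012 N
F_2 = 5.368495 N
F_3 = 6.820962 N
F_4 = -0.750978 N
F_5 = 5.919725 N
F_6 = -11.041444 N
F_7 = 12.390860 N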